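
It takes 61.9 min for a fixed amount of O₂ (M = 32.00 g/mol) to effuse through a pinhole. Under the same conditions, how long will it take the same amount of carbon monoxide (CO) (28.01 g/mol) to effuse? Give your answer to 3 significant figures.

Since effusion rate ∝ 1/√M, t_CO/t_O₂ = √(M_CO/M_O₂) = √(28.01/32.00) = √0.8753 = 0.9356.
So the time for CO is 61.9 × 0.9356 = 57.9 min.

57.9 min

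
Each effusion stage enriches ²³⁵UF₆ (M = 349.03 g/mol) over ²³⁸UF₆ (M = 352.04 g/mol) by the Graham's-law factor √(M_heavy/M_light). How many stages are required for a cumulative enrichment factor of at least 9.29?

Per stage α = (352.04/349.03)^(1/2) = 1.00862^0.5, giving ln α = 0.004293.
Need α^N ≥ 9.29 ⇒ N ≥ ln(9.29) / ln α = 2.229 / 0.004293 = 519.15.
So at least 520 stages are needed.

520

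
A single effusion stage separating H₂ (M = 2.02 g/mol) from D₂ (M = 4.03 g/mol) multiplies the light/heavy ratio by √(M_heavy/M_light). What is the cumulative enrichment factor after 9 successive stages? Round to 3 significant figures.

22.4

The single-stage factor is √(M_heavy/M_light), so 9 stages give [√(4.03/2.02)]^9 = (4.03/2.02)^(9/2).
= 1.99505^(9/2) = 22.4.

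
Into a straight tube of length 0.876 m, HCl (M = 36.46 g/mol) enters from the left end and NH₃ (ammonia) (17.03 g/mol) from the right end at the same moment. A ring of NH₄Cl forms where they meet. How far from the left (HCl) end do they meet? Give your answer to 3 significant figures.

Graham's law gives d_HCl/d_NH₃ = rate_HCl/rate_NH₃ = √(M_NH₃/M_HCl) = √(17.03/36.46) = 0.6834.
With d_HCl + d_NH₃ = 0.876 m, d_NH₃ = 0.876/(1 + 0.6834) = 0.5204 m.
d_HCl = 0.876 − 0.5204 = 0.356 m.

0.356 m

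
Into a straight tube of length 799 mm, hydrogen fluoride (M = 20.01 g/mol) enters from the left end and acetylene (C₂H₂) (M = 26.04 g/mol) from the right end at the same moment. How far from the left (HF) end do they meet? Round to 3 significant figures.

Graham's law gives d_HF/d_C₂H₂ = rate_HF/rate_C₂H₂ = √(M_C₂H₂/M_HF) = √(26.04/20.01) = 1.141.
With d_HF + d_C₂H₂ = 799 mm, d_C₂H₂ = 799/(1 + 1.141) = 373.2 mm.
d_HF = 799 − 373.2 = 426 mm.

426 mm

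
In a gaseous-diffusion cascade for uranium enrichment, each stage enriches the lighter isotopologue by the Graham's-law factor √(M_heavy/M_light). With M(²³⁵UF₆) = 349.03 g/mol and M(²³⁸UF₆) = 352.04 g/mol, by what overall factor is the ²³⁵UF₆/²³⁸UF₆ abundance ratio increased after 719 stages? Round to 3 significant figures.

Each stage multiplies the ratio by α = √(352.04/349.03), so after 719 stages the overall factor is α^719 = (352.04/349.03)^(719/2).
= 1.00862^(719/2) = 21.9.

21.9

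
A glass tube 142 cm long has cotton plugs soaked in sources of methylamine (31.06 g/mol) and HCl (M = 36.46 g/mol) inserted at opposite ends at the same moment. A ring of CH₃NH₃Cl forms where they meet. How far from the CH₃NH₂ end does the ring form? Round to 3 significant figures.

73.8 cm

In equal time, each gas travels a distance ∝ its rate ∝ 1/√M, so d_CH₃NH₂/d_HCl = √(M_HCl/M_CH₃NH₂) = √(36.46/31.06) = 1.083.
With d_CH₃NH₂ + d_HCl = 142 cm, d_HCl = 142/(1 + 1.083) = 68.16 cm.
d_CH₃NH₂ = 142 − 68.16 = 73.8 cm.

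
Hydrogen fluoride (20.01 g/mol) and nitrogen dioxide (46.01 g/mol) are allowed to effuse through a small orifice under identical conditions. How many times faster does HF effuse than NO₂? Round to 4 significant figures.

By Graham's law, rate_HF/rate_NO₂ = √(M_NO₂/M_HF) = √(46.01/20.01) = √2.299 = 1.516.

1.516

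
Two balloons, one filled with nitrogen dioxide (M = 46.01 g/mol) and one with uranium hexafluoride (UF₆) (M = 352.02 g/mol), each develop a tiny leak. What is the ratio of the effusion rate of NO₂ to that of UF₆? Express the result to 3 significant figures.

Since effusion rate ∝ 1/√M, rate_NO₂/rate_UF₆ = √(M_UF₆/M_NO₂) = √(352.02/46.01) = √7.651 = 2.77.

2.77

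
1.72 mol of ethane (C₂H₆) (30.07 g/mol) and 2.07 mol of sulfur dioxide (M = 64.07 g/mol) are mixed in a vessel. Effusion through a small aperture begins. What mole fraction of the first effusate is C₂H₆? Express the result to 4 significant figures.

0.5481

The effusion rate of species i is ∝ p_i/√M_i ∝ n_i/√M_i.
x_C₂H₆(eff) = (n_C₂H₆/√M_C₂H₆) / (n_C₂H₆/√M_C₂H₆ + n_SO₂/√M_SO₂)
= (1.72/√30.07) / (1.72/√30.07 + 2.07/√64.07) = 0.3137/(0.3137 + 0.2586) = 0.5481.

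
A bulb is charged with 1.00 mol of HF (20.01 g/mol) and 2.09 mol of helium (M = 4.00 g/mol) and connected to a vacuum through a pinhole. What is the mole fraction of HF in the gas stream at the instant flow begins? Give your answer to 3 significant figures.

0.176

Rate_i ∝ x_i/√M_i (Graham's law weighted by mole fraction), so the effusate composition follows n_i/√M_i.
So x_HF in the escaping gas = (n_HF/√M_HF) / Σ(n_i/√M_i)
= (1.00/√20.01) / (1.00/√20.01 + 2.09/√4.00) = 0.2236/(0.2236 + 1.045) = 0.176.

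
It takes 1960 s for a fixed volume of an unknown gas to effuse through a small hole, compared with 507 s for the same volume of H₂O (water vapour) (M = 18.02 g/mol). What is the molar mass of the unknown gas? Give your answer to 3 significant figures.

269 g/mol

From Graham's law, t_X/t_H₂O = √(M_X/M_H₂O).
1960/507 = 3.866 = √(M_X/18.02)
M_X = 18.02 × 3.866² = 18.02 × 14.95 = 269 g/mol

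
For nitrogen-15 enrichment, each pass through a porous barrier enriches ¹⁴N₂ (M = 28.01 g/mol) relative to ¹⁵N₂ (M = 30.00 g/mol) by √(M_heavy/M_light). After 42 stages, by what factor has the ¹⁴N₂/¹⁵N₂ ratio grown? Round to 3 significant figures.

Overall factor = α^42 with α = √(30.00/28.01), i.e. (30.00/28.01)^(42/2).
= 1.07105^21 = 4.23.

4.23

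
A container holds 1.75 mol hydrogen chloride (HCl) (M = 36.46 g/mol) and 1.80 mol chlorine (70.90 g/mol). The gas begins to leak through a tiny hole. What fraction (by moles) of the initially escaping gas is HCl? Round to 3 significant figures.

0.576

Effusion rate of each component ∝ n_i/√M_i (partial pressure × 1/√M).
So x_HCl in the escaping gas = (n_HCl/√M_HCl) / Σ(n_i/√M_i)
= (1.75/√36.46) / (1.75/√36.46 + 1.80/√70.90) = 0.2898/(0.2898 + 0.2138) = 0.576.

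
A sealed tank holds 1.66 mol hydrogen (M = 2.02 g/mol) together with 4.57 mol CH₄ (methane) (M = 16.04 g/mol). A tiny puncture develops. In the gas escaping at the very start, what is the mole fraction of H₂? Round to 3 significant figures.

Rate_i ∝ x_i/√M_i (Graham's law weighted by mole fraction), so the effusate composition follows n_i/√M_i.
So x_H₂ in the escaping gas = (n_H₂/√M_H₂) / Σ(n_i/√M_i)
= (1.66/√2.02) / (1.66/√2.02 + 4.57/√16.04) = 1.168/(1.168 + 1.141) = 0.506.

0.506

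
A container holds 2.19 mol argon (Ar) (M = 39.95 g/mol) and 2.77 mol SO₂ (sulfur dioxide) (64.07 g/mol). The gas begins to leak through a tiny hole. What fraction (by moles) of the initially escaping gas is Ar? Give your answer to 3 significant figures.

The effusion rate of species i is ∝ p_i/√M_i ∝ n_i/√M_i.
Mole fraction of Ar in the effusate = (n_Ar/√M_Ar) / (n_Ar/√M_Ar + n_SO₂/√M_SO₂)
= (2.19/√39.95) / (2.19/√39.95 + 2.77/√64.07) = 0.3465/(0.3465 + 0.3461) = 0.500.

0.500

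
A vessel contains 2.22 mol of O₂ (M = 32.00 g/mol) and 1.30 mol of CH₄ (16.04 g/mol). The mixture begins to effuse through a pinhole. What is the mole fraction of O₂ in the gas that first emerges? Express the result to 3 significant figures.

0.547

Effusion rate of each component ∝ n_i/√M_i (partial pressure × 1/√M).
Mole fraction of O₂ in the effusate = (n_O₂/√M_O₂) / (n_O₂/√M_O₂ + n_CH₄/√M_CH₄)
= (2.22/√32.00) / (2.22/√32.00 + 1.30/√16.04) = 0.3924/(0.3924 + 0.3246) = 0.547.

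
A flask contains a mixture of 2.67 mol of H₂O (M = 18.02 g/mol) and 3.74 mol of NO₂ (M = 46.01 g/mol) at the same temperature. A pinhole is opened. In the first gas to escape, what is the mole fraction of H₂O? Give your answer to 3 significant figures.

The effusion rate of species i is ∝ p_i/√M_i ∝ n_i/√M_i.
Mole fraction of H₂O in the effusate = (n_H₂O/√M_H₂O) / (n_H₂O/√M_H₂O + n_NO₂/√M_NO₂)
= (2.67/√18.02) / (2.67/√18.02 + 3.74/√46.01) = 0.6290/(0.6290 + 0.5514) = 0.533.

0.533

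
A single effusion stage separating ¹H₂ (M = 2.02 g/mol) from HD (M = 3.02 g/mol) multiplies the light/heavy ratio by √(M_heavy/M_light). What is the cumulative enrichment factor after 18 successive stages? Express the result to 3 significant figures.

Each stage multiplies the ratio by α = √(3.02/2.02), so after 18 stages the overall factor is α^18 = (3.02/2.02)^(18/2).
= 1.49505^9 = 37.3.

37.3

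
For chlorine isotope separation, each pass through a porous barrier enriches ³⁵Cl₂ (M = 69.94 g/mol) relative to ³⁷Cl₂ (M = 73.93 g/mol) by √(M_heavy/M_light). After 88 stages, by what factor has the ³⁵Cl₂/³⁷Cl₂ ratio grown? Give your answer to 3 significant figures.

Overall factor = α^88 with α = √(73.93/69.94), i.e. (73.93/69.94)^(88/2).
= 1.05705^44 = 11.5.

11.5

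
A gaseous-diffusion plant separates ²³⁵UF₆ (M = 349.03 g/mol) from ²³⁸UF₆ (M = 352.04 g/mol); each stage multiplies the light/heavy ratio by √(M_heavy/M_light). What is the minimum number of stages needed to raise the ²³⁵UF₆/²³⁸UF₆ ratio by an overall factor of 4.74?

363

Single-stage factor α = √(352.04/349.03), so ln α = ½ ln(1.00862) = 0.004293.
Need α^N ≥ 4.74 ⇒ N ≥ ln(4.74) / ln α = 1.556 / 0.004293 = 362.42.
Minimum whole number of stages: N = 363.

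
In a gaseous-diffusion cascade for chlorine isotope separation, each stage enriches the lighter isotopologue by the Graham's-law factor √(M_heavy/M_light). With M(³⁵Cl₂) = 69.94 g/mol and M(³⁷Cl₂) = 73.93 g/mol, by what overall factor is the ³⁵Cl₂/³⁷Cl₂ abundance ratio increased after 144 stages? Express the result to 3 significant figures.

54.3

After 144 stages the ratio has grown by (√(73.93/69.94))^144 = (73.93/69.94)^(144/2).
= 1.05705^72 = 54.3.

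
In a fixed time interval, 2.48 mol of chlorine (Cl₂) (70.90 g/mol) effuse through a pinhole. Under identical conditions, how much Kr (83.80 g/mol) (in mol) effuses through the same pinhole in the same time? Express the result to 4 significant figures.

2.281 mol

Using Graham's law: rate_Kr/rate_Cl₂ = √(M_Cl₂/M_Kr) = √(70.90/83.80) = √0.8461 = 0.9198.
So the amount for Kr is 2.48 × 0.9198 = 2.281 mol.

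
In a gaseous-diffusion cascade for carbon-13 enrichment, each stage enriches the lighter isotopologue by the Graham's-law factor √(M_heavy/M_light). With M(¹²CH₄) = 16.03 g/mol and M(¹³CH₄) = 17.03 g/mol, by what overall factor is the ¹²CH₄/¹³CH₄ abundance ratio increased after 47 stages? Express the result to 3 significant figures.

4.15

The single-stage factor is √(M_heavy/M_light), so 47 stages give [√(17.03/16.03)]^47 = (17.03/16.03)^(47/2).
= 1.06238^(47/2) = 4.15.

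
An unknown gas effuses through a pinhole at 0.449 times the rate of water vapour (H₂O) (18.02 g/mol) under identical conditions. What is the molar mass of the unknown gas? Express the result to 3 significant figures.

Using Graham's law: rate_X/rate_H₂O = √(M_H₂O/M_X).
0.449 = √(18.02/M_X)
M_X = 18.02 / 0.449² = 18.02 / 0.2016 = 89.4 g/mol

89.4 g/mol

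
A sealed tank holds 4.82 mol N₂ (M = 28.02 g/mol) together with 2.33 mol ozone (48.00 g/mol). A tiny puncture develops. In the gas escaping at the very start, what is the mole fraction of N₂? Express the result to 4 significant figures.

Each component's effusion rate ∝ (its partial pressure)·(1/√M) ∝ n_i/√M_i.
Mole fraction of N₂ in the effusate = (n_N₂/√M_N₂) / (n_N₂/√M_N₂ + n_O₃/√M_O₃)
= (4.82/√28.02) / (4.82/√28.02 + 2.33/√48.00) = 0.9106/(0.9106 + 0.3363) = 0.7303.

0.7303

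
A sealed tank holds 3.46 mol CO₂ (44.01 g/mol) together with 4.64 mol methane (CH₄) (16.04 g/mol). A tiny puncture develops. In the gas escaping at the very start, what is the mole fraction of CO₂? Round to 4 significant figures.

Effusion rate of each component ∝ n_i/√M_i (partial pressure × 1/√M).
x_CO₂(eff) = (n_CO₂/√M_CO₂) / (n_CO₂/√M_CO₂ + n_CH₄/√M_CH₄)
= (3.46/√44.01) / (3.46/√44.01 + 4.64/√16.04) = 0.5216/(0.5216 + 1.159) = 0.3104.

0.3104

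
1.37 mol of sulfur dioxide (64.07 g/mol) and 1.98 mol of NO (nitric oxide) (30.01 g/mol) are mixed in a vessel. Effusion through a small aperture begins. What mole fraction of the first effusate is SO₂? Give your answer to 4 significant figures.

The effusion rate of species i is ∝ p_i/√M_i ∝ n_i/√M_i.
So x_SO₂ in the escaping gas = (n_SO₂/√M_SO₂) / Σ(n_i/√M_i)
= (1.37/√64.07) / (1.37/√64.07 + 1.98/√30.01) = 0.1712/(0.1712 + 0.3614) = 0.3214.

0.3214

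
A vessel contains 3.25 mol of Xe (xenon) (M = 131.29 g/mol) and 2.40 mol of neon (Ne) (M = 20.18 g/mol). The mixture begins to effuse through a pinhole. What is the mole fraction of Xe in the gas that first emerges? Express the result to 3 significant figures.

0.347

The effusion rate of species i is ∝ p_i/√M_i ∝ n_i/√M_i.
So x_Xe in the escaping gas = (n_Xe/√M_Xe) / Σ(n_i/√M_i)
= (3.25/√131.29) / (3.25/√131.29 + 2.40/√20.18) = 0.2836/(0.2836 + 0.5343) = 0.347.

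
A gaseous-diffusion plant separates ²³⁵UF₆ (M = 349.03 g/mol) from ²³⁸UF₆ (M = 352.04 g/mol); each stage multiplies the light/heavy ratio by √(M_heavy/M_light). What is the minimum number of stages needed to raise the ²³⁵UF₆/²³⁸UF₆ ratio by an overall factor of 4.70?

361

Per stage α = (352.04/349.03)^(1/2) = 1.00862^0.5, giving ln α = 0.004293.
Need α^N ≥ 4.70 ⇒ N ≥ ln(4.70) / ln α = 1.548 / 0.004293 = 360.45.
Rounding up, N = 361 stages.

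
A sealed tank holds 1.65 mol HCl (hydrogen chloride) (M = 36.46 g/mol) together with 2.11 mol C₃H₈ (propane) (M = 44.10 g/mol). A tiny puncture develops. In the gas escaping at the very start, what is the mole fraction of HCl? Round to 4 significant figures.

Rate_i ∝ x_i/√M_i (Graham's law weighted by mole fraction), so the effusate composition follows n_i/√M_i.
Mole fraction of HCl in the effusate = (n_HCl/√M_HCl) / (n_HCl/√M_HCl + n_C₃H₈/√M_C₃H₈)
= (1.65/√36.46) / (1.65/√36.46 + 2.11/√44.10) = 0.2733/(0.2733 + 0.3177) = 0.4624.

0.4624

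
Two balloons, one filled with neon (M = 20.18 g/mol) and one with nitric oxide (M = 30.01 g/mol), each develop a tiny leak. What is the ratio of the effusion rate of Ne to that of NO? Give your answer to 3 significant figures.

1.22

From Graham's law, rate_Ne/rate_NO = √(M_NO/M_Ne) = √(30.01/20.18) = √1.487 = 1.22.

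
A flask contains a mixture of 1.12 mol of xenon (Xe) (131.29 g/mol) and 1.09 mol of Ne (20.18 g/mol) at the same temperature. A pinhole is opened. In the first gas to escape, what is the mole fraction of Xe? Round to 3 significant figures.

0.287

Rate_i ∝ x_i/√M_i (Graham's law weighted by mole fraction), so the effusate composition follows n_i/√M_i.
x_Xe(eff) = (n_Xe/√M_Xe) / (n_Xe/√M_Xe + n_Ne/√M_Ne)
= (1.12/√131.29) / (1.12/√131.29 + 1.09/√20.18) = 0.09775/(0.09775 + 0.2426) = 0.287.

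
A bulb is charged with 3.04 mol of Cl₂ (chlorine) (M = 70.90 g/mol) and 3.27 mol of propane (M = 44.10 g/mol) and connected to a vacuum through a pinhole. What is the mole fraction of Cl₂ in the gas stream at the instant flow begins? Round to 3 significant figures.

0.423

The effusion rate of species i is ∝ p_i/√M_i ∝ n_i/√M_i.
Mole fraction of Cl₂ in the effusate = (n_Cl₂/√M_Cl₂) / (n_Cl₂/√M_Cl₂ + n_C₃H₈/√M_C₃H₈)
= (3.04/√70.90) / (3.04/√70.90 + 3.27/√44.10) = 0.3610/(0.3610 + 0.4924) = 0.423.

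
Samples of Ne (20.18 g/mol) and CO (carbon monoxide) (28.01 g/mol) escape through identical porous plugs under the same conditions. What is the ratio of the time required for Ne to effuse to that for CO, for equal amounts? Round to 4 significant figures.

0.8488

By Graham's law, t_Ne/t_CO = √(M_Ne/M_CO) = √(20.18/28.01) = √0.7205 = 0.8488.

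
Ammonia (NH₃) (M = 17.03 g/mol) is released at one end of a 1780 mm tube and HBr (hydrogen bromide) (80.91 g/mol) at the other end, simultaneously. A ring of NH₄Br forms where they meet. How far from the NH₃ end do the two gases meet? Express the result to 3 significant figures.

Distances travelled in equal time are proportional to diffusion rates, so d_NH₃/d_HBr = √(M_HBr/M_NH₃) = √(80.91/17.03) = 2.180.
With d_NH₃ + d_HBr = 1780 mm, d_HBr = 1780/(1 + 2.180) = 559.8 mm.
d_NH₃ = 1780 − 559.8 = 1220 mm.

1220 mm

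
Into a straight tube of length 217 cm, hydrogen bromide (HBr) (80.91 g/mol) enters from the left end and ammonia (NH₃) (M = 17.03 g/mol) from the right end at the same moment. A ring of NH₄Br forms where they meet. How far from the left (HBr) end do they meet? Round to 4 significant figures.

In equal time, each gas travels a distance ∝ its rate ∝ 1/√M, so d_HBr/d_NH₃ = √(M_NH₃/M_HBr) = √(17.03/80.91) = 0.4588.
With d_HBr + d_NH₃ = 217 cm, d_NH₃ = 217/(1 + 0.4588) = 148.8 cm.
d_HBr = 217 − 148.8 = 68.25 cm.

68.25 cm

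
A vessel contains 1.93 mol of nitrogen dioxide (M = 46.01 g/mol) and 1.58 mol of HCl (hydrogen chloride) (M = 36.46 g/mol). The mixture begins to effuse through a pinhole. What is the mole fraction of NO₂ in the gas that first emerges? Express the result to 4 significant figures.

Rate_i ∝ x_i/√M_i (Graham's law weighted by mole fraction), so the effusate composition follows n_i/√M_i.
x_NO₂(eff) = (n_NO₂/√M_NO₂) / (n_NO₂/√M_NO₂ + n_HCl/√M_HCl)
= (1.93/√46.01) / (1.93/√46.01 + 1.58/√36.46) = 0.2845/(0.2845 + 0.2617) = 0.5209.

0.5209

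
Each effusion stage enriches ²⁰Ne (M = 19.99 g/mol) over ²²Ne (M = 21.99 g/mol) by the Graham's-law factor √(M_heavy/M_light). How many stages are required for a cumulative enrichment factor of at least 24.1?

With α = √(21.99/19.99) per stage, ln α = ½ ln(1.10005) = 0.04768.
Need α^N ≥ 24.1 ⇒ N ≥ ln(24.1) / ln α = 3.182 / 0.04768 = 66.74.
So at least 67 stages are needed.

67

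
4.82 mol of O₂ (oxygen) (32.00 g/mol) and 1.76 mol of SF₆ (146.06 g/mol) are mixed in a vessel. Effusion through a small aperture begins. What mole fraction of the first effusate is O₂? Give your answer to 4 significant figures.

Each component's effusion rate ∝ (its partial pressure)·(1/√M) ∝ n_i/√M_i.
x_O₂(eff) = (n_O₂/√M_O₂) / (n_O₂/√M_O₂ + n_SF₆/√M_SF₆)
= (4.82/√32.00) / (4.82/√32.00 + 1.76/√146.06) = 0.8521/(0.8521 + 0.1456) = 0.8540.

0.8540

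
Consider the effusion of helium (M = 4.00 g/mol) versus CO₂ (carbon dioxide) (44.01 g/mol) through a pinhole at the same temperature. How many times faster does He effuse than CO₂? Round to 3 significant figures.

3.32

By Graham's law, rate_He/rate_CO₂ = √(M_CO₂/M_He) = √(44.01/4.00) = √11.00 = 3.32.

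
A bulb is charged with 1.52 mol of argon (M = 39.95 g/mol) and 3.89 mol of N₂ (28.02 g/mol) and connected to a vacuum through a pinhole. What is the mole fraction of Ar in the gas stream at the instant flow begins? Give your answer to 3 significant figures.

Rate_i ∝ x_i/√M_i (Graham's law weighted by mole fraction), so the effusate composition follows n_i/√M_i.
Mole fraction of Ar in the effusate = (n_Ar/√M_Ar) / (n_Ar/√M_Ar + n_N₂/√M_N₂)
= (1.52/√39.95) / (1.52/√39.95 + 3.89/√28.02) = 0.2405/(0.2405 + 0.7349) = 0.247.

0.247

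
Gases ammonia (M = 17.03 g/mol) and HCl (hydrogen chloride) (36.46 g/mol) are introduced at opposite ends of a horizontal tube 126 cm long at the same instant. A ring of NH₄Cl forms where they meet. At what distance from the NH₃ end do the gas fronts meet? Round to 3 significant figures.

In equal time, each gas travels a distance ∝ its rate ∝ 1/√M, so d_NH₃/d_HCl = √(M_HCl/M_NH₃) = √(36.46/17.03) = 1.463.
With d_NH₃ + d_HCl = 126 cm, d_HCl = 126/(1 + 1.463) = 51.15 cm.
d_NH₃ = 126 − 51.15 = 74.8 cm.

74.8 cm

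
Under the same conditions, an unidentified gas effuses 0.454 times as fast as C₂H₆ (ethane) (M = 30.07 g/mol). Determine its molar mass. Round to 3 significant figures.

146 g/mol

Graham's law gives rate_X/rate_C₂H₆ = √(M_C₂H₆/M_X).
0.454 = √(30.07/M_X)
M_X = 30.07 / 0.454² = 30.07 / 0.2061 = 146 g/mol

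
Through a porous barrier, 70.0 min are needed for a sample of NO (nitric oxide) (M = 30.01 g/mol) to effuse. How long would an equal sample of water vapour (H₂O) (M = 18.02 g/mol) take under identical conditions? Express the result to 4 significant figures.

By Graham's law, t_H₂O/t_NO = √(M_H₂O/M_NO) = √(18.02/30.01) = √0.6005 = 0.7749.
So the time for H₂O is 70.0 × 0.7749 = 54.24 min.

54.24 min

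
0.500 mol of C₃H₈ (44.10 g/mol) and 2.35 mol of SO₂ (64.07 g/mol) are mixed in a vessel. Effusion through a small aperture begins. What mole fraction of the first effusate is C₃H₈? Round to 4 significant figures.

Rate_i ∝ x_i/√M_i (Graham's law weighted by mole fraction), so the effusate composition follows n_i/√M_i.
x_C₃H₈(eff) = (n_C₃H₈/√M_C₃H₈) / (n_C₃H₈/√M_C₃H₈ + n_SO₂/√M_SO₂)
= (0.500/√44.10) / (0.500/√44.10 + 2.35/√64.07) = 0.07529/(0.07529 + 0.2936) = 0.2041.

0.2041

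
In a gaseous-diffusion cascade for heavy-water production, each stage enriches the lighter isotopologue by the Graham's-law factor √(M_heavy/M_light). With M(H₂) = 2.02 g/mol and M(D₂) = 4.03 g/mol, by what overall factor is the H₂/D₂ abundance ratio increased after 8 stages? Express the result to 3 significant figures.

Overall factor = α^8 with α = √(4.03/2.02), i.e. (4.03/2.02)^(8/2).
= 1.99505^4 = 15.8.

15.8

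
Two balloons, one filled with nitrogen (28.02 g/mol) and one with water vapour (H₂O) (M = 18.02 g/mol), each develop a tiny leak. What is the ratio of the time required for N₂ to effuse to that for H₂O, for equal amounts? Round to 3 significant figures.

Since effusion rate ∝ 1/√M, t_N₂/t_H₂O = √(M_N₂/M_H₂O) = √(28.02/18.02) = √1.555 = 1.25.

1.25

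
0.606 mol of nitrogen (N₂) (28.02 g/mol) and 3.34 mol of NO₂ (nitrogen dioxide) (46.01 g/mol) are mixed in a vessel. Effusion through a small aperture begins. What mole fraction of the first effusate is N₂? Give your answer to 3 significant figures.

0.189

The effusion rate of species i is ∝ p_i/√M_i ∝ n_i/√M_i.
So x_N₂ in the escaping gas = (n_N₂/√M_N₂) / Σ(n_i/√M_i)
= (0.606/√28.02) / (0.606/√28.02 + 3.34/√46.01) = 0.1145/(0.1145 + 0.4924) = 0.189.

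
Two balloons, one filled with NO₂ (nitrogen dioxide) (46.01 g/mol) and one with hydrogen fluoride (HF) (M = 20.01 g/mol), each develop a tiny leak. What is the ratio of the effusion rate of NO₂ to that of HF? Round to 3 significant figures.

Using Graham's law: rate_NO₂/rate_HF = √(M_HF/M_NO₂) = √(20.01/46.01) = √0.4349 = 0.659.

0.659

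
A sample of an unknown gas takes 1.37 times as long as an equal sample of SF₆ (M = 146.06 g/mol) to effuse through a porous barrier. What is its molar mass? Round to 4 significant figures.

274.1 g/mol

Using Graham's law: t_X/t_SF₆ = √(M_X/M_SF₆).
1.37 = √(M_X/146.06)
M_X = 146.06 × 1.37² = 146.06 × 1.877 = 274.1 g/mol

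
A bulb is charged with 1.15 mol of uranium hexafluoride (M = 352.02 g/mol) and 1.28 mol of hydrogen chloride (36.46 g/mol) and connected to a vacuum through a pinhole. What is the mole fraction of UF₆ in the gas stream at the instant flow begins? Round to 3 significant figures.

Effusion rate of each component ∝ n_i/√M_i (partial pressure × 1/√M).
Mole fraction of UF₆ in the effusate = (n_UF₆/√M_UF₆) / (n_UF₆/√M_UF₆ + n_HCl/√M_HCl)
= (1.15/√352.02) / (1.15/√352.02 + 1.28/√36.46) = 0.06129/(0.06129 + 0.2120) = 0.224.

0.224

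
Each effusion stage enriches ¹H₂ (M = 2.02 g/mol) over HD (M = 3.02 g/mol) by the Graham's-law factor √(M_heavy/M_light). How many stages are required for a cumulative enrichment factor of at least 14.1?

14

Per stage α = (3.02/2.02)^(1/2) = 1.49505^0.5, giving ln α = 0.2011.
Need α^N ≥ 14.1 ⇒ N ≥ ln(14.1) / ln α = 2.646 / 0.2011 = 13.16.
So at least 14 stages are needed.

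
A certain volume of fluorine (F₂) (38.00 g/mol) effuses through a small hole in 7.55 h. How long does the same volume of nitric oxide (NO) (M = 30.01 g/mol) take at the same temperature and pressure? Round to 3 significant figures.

By Graham's law, t_NO/t_F₂ = √(M_NO/M_F₂) = √(30.01/38.00) = √0.7897 = 0.8887.
So the time for NO is 7.55 × 0.8887 = 6.71 h.

6.71 h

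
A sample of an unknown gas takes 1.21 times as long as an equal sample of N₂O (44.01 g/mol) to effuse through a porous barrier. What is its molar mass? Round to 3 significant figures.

64.4 g/mol

Graham's law gives t_X/t_N₂O = √(M_X/M_N₂O).
1.21 = √(M_X/44.01)
M_X = 44.01 × 1.21² = 44.01 × 1.464 = 64.4 g/mol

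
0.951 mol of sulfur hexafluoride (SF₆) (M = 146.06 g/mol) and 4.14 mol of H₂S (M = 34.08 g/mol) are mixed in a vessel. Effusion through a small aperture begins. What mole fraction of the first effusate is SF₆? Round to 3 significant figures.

0.0999

Rate_i ∝ x_i/√M_i (Graham's law weighted by mole fraction), so the effusate composition follows n_i/√M_i.
So x_SF₆ in the escaping gas = (n_SF₆/√M_SF₆) / Σ(n_i/√M_i)
= (0.951/√146.06) / (0.951/√146.06 + 4.14/√34.08) = 0.07869/(0.07869 + 0.7092) = 0.0999.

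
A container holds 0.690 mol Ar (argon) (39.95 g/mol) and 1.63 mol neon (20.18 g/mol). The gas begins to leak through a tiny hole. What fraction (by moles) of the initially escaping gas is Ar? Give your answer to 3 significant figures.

0.231

Rate_i ∝ x_i/√M_i (Graham's law weighted by mole fraction), so the effusate composition follows n_i/√M_i.
x_Ar(eff) = (n_Ar/√M_Ar) / (n_Ar/√M_Ar + n_Ne/√M_Ne)
= (0.690/√39.95) / (0.690/√39.95 + 1.63/√20.18) = 0.1092/(0.1092 + 0.3628) = 0.231.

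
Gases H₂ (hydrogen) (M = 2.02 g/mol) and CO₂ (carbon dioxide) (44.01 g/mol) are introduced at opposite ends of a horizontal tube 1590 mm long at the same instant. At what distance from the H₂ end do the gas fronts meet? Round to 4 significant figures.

1309 mm

Graham's law gives d_H₂/d_CO₂ = rate_H₂/rate_CO₂ = √(M_CO₂/M_H₂) = √(44.01/2.02) = 4.668.
With d_H₂ + d_CO₂ = 1590 mm, d_CO₂ = 1590/(1 + 4.668) = 280.5 mm.
d_H₂ = 1590 − 280.5 = 1309 mm.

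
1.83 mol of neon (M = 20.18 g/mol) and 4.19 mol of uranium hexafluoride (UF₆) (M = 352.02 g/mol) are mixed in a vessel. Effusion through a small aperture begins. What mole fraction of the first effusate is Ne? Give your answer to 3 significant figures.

0.646

The effusion rate of species i is ∝ p_i/√M_i ∝ n_i/√M_i.
So x_Ne in the escaping gas = (n_Ne/√M_Ne) / Σ(n_i/√M_i)
= (1.83/√20.18) / (1.83/√20.18 + 4.19/√352.02) = 0.4074/(0.4074 + 0.2233) = 0.646.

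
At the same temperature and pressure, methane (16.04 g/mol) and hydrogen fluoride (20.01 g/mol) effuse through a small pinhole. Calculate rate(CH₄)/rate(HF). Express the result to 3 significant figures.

1.12

Graham's law gives rate_CH₄/rate_HF = √(M_HF/M_CH₄) = √(20.01/16.04) = √1.248 = 1.12.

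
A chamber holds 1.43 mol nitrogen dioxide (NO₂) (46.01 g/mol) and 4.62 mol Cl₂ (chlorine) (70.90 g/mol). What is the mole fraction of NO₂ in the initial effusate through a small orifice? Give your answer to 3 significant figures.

0.278

Effusion rate of each component ∝ n_i/√M_i (partial pressure × 1/√M).
So x_NO₂ in the escaping gas = (n_NO₂/√M_NO₂) / Σ(n_i/√M_i)
= (1.43/√46.01) / (1.43/√46.01 + 4.62/√70.90) = 0.2108/(0.2108 + 0.5487) = 0.278.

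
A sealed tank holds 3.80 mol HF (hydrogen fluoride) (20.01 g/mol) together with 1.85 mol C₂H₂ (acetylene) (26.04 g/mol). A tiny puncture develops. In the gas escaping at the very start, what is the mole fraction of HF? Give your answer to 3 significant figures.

Each component's effusion rate ∝ (its partial pressure)·(1/√M) ∝ n_i/√M_i.
Mole fraction of HF in the effusate = (n_HF/√M_HF) / (n_HF/√M_HF + n_C₂H₂/√M_C₂H₂)
= (3.80/√20.01) / (3.80/√20.01 + 1.85/√26.04) = 0.8495/(0.8495 + 0.3625) = 0.701.

0.701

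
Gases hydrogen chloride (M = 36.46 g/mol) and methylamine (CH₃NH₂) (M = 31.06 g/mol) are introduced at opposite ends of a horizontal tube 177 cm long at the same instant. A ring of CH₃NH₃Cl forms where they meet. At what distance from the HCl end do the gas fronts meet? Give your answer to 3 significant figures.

85.0 cm

In equal time, each gas travels a distance ∝ its rate ∝ 1/√M, so d_HCl/d_CH₃NH₂ = √(M_CH₃NH₂/M_HCl) = √(31.06/36.46) = 0.9230.
With d_HCl + d_CH₃NH₂ = 177 cm, d_CH₃NH₂ = 177/(1 + 0.9230) = 92.04 cm.
d_HCl = 177 − 92.04 = 85.0 cm.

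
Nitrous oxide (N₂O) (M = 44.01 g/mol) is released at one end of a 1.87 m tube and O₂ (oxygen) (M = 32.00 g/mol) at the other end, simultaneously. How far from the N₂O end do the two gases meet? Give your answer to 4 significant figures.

Graham's law gives d_N₂O/d_O₂ = rate_N₂O/rate_O₂ = √(M_O₂/M_N₂O) = √(32.00/44.01) = 0.8527.
With d_N₂O + d_O₂ = 1.87 m, d_O₂ = 1.87/(1 + 0.8527) = 1.009 m.
d_N₂O = 1.87 − 1.009 = 0.8607 m.

0.8607 m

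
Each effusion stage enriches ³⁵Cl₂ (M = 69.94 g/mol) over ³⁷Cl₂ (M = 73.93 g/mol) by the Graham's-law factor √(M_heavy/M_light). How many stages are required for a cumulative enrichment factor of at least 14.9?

Per stage α = (73.93/69.94)^(1/2) = 1.05705^0.5, giving ln α = 0.02774.
Need α^N ≥ 14.9 ⇒ N ≥ ln(14.9) / ln α = 2.701 / 0.02774 = 97.38.
Minimum whole number of stages: N = 98.

98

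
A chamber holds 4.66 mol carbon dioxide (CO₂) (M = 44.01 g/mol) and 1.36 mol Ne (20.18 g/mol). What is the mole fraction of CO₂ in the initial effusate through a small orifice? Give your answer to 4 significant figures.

0.6988

The effusion rate of species i is ∝ p_i/√M_i ∝ n_i/√M_i.
Mole fraction of CO₂ in the effusate = (n_CO₂/√M_CO₂) / (n_CO₂/√M_CO₂ + n_Ne/√M_Ne)
= (4.66/√44.01) / (4.66/√44.01 + 1.36/√20.18) = 0.7024/(0.7024 + 0.3027) = 0.6988.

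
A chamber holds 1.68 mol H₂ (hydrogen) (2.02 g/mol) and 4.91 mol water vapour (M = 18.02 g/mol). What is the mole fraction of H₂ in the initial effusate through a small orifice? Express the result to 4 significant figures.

Effusion rate of each component ∝ n_i/√M_i (partial pressure × 1/√M).
So x_H₂ in the escaping gas = (n_H₂/√M_H₂) / Σ(n_i/√M_i)
= (1.68/√2.02) / (1.68/√2.02 + 4.91/√18.02) = 1.182/(1.182 + 1.157) = 0.5054.

0.5054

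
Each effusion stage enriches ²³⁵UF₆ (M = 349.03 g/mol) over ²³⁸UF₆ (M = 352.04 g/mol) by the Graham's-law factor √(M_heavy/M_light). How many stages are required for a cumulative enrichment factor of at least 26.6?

Per stage α = (352.04/349.03)^(1/2) = 1.00862^0.5, giving ln α = 0.004293.
Need α^N ≥ 26.6 ⇒ N ≥ ln(26.6) / ln α = 3.281 / 0.004293 = 764.16.
Rounding up, N = 765 stages.

765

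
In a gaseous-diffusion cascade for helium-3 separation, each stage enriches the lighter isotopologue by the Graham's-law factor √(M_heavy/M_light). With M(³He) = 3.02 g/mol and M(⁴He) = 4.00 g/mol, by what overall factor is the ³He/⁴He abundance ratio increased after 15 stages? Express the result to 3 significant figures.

After 15 stages the ratio has grown by (√(4.00/3.02))^15 = (4.00/3.02)^(15/2).
= 1.32450^(15/2) = 8.23.

8.23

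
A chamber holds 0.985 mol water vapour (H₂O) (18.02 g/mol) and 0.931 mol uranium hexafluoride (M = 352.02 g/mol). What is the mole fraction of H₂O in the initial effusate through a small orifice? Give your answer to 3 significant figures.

0.824

Effusion rate of each component ∝ n_i/√M_i (partial pressure × 1/√M).
Mole fraction of H₂O in the effusate = (n_H₂O/√M_H₂O) / (n_H₂O/√M_H₂O + n_UF₆/√M_UF₆)
= (0.985/√18.02) / (0.985/√18.02 + 0.931/√352.02) = 0.2320/(0.2320 + 0.04962) = 0.824.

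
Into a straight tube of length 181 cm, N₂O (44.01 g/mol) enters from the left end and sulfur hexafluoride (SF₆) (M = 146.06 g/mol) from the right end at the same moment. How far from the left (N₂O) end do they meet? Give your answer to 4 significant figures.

116.9 cm

Graham's law gives d_N₂O/d_SF₆ = rate_N₂O/rate_SF₆ = √(M_SF₆/M_N₂O) = √(146.06/44.01) = 1.822.
With d_N₂O + d_SF₆ = 181 cm, d_SF₆ = 181/(1 + 1.822) = 64.14 cm.
d_N₂O = 181 − 64.14 = 116.9 cm.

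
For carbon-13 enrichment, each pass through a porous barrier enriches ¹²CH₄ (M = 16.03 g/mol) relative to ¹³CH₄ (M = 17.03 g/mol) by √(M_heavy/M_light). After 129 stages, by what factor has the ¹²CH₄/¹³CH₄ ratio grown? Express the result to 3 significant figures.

49.6

After 129 stages the ratio has grown by (√(17.03/16.03))^129 = (17.03/16.03)^(129/2).
= 1.06238^(129/2) = 49.6.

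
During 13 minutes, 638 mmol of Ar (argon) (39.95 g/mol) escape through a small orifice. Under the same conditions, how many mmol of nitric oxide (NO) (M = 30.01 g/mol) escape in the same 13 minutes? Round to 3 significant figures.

By Graham's law, rate_NO/rate_Ar = √(M_Ar/M_NO) = √(39.95/30.01) = √1.331 = 1.154.
So the amount for NO is 638 × 1.154 = 736 mmol.

736 mmol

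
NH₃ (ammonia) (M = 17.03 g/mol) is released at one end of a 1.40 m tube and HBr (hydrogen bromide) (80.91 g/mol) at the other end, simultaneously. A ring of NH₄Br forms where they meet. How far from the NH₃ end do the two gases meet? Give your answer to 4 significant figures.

0.9597 m

Graham's law gives d_NH₃/d_HBr = rate_NH₃/rate_HBr = √(M_HBr/M_NH₃) = √(80.91/17.03) = 2.180.
With d_NH₃ + d_HBr = 1.40 m, d_HBr = 1.40/(1 + 2.180) = 0.4403 m.
d_NH₃ = 1.40 − 0.4403 = 0.9597 m.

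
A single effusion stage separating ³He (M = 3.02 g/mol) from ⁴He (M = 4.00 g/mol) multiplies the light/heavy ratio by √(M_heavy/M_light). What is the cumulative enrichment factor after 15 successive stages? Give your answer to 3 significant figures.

8.23

Each stage multiplies the ratio by α = √(4.00/3.02), so after 15 stages the overall factor is α^15 = (4.00/3.02)^(15/2).
= 1.32450^(15/2) = 8.23.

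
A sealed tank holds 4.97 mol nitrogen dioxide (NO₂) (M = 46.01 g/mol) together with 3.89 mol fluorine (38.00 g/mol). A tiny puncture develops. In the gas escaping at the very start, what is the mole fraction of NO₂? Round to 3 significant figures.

0.537

Each component's effusion rate ∝ (its partial pressure)·(1/√M) ∝ n_i/√M_i.
So x_NO₂ in the escaping gas = (n_NO₂/√M_NO₂) / Σ(n_i/√M_i)
= (4.97/√46.01) / (4.97/√46.01 + 3.89/√38.00) = 0.7327/(0.7327 + 0.6310) = 0.537.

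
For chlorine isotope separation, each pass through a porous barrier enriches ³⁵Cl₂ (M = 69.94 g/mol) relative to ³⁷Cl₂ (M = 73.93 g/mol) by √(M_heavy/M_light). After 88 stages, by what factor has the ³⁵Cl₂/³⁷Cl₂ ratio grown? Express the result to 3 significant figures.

11.5

Overall factor = α^88 with α = √(73.93/69.94), i.e. (73.93/69.94)^(88/2).
= 1.05705^44 = 11.5.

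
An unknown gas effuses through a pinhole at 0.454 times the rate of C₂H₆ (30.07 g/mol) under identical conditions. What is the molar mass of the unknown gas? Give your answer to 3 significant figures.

From Graham's law, rate_X/rate_C₂H₆ = √(M_C₂H₆/M_X).
0.454 = √(30.07/M_X)
M_X = 30.07 / 0.454² = 30.07 / 0.2061 = 146 g/mol

146 g/mol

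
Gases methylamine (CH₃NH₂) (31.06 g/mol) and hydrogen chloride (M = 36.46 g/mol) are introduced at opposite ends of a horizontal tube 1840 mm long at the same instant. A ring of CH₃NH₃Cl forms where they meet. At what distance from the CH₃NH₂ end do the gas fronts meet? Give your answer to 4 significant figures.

In equal time, each gas travels a distance ∝ its rate ∝ 1/√M, so d_CH₃NH₂/d_HCl = √(M_HCl/M_CH₃NH₂) = √(36.46/31.06) = 1.083.
With d_CH₃NH₂ + d_HCl = 1840 mm, d_HCl = 1840/(1 + 1.083) = 883.2 mm.
d_CH₃NH₂ = 1840 − 883.2 = 956.8 mm.

956.8 mm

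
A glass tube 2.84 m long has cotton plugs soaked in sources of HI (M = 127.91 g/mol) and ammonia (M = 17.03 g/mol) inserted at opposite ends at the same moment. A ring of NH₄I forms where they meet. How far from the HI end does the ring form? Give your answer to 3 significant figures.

0.759 m

In equal time, each gas travels a distance ∝ its rate ∝ 1/√M, so d_HI/d_NH₃ = √(M_NH₃/M_HI) = √(17.03/127.91) = 0.3649.
With d_HI + d_NH₃ = 2.84 m, d_NH₃ = 2.84/(1 + 0.3649) = 2.081 m.
d_HI = 2.84 − 2.081 = 0.759 m.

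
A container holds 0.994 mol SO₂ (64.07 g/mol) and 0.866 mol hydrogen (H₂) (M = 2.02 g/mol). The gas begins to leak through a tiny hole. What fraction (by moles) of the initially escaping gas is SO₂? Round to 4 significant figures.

0.1693

The effusion rate of species i is ∝ p_i/√M_i ∝ n_i/√M_i.
So x_SO₂ in the escaping gas = (n_SO₂/√M_SO₂) / Σ(n_i/√M_i)
= (0.994/√64.07) / (0.994/√64.07 + 0.866/√2.02) = 0.1242/(0.1242 + 0.6093) = 0.1693.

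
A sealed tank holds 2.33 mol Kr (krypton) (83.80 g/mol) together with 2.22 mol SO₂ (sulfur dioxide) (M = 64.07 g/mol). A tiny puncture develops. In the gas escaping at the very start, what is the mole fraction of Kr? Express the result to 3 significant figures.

Each component's effusion rate ∝ (its partial pressure)·(1/√M) ∝ n_i/√M_i.
Mole fraction of Kr in the effusate = (n_Kr/√M_Kr) / (n_Kr/√M_Kr + n_SO₂/√M_SO₂)
= (2.33/√83.80) / (2.33/√83.80 + 2.22/√64.07) = 0.2545/(0.2545 + 0.2773) = 0.479.

0.479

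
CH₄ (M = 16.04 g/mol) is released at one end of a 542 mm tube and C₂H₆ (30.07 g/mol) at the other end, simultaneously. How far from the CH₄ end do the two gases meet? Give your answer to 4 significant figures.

In equal time, each gas travels a distance ∝ its rate ∝ 1/√M, so d_CH₄/d_C₂H₆ = √(M_C₂H₆/M_CH₄) = √(30.07/16.04) = 1.369.
With d_CH₄ + d_C₂H₆ = 542 mm, d_C₂H₆ = 542/(1 + 1.369) = 228.8 mm.
d_CH₄ = 542 − 228.8 = 313.2 mm.

313.2 mm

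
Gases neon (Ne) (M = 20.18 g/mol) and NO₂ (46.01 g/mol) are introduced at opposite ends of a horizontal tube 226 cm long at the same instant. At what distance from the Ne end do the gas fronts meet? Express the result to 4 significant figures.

136.0 cm

Graham's law gives d_Ne/d_NO₂ = rate_Ne/rate_NO₂ = √(M_NO₂/M_Ne) = √(46.01/20.18) = 1.510.
With d_Ne + d_NO₂ = 226 cm, d_NO₂ = 226/(1 + 1.510) = 90.04 cm.
d_Ne = 226 − 90.04 = 136.0 cm.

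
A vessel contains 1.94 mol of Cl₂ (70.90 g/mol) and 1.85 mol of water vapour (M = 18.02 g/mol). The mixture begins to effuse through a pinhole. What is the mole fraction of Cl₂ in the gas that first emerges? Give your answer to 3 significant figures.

0.346

The effusion rate of species i is ∝ p_i/√M_i ∝ n_i/√M_i.
Mole fraction of Cl₂ in the effusate = (n_Cl₂/√M_Cl₂) / (n_Cl₂/√M_Cl₂ + n_H₂O/√M_H₂O)
= (1.94/√70.90) / (1.94/√70.90 + 1.85/√18.02) = 0.2304/(0.2304 + 0.4358) = 0.346.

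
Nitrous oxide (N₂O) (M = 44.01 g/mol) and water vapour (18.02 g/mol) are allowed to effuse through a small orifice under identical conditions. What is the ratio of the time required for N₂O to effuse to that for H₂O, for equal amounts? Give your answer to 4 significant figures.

From Graham's law, t_N₂O/t_H₂O = √(M_N₂O/M_H₂O) = √(44.01/18.02) = √2.442 = 1.563.

1.563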